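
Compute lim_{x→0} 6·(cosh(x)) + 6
Direct substitution at x = 0 gives 12.

Final answer: 12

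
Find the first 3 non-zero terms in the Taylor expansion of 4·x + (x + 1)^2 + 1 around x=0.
x^2 + 6·x + 2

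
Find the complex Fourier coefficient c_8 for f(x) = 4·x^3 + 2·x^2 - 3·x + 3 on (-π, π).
Compute the real Fourier coefficients first: a_8 = 1/8, b_8 = 27/32 - π^2.
Then c_8 = (a_8 − i·b_8)/2 = 1/16 - 27·i/64 + i·π^2/2.

Final answer: 1/16 - 27·i/64 + i·π^2/2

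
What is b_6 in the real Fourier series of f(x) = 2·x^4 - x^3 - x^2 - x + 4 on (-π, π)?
b_6 = (1/π) ∫_{-π}^{π} f(x)·sin(6x) dx.
Evaluate the integral (use parity and integration by parts as needed): b_6 = 5/18 + π^2/3.

Final answer: 5/18 + π^2/3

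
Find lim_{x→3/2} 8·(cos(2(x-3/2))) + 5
Direct substitution at x = 3/2 gives 13.

Final answer: 13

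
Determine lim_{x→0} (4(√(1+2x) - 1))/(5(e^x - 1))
Both numerator and denominator → 0 as x → 0; this is a 0/0 indeterminate form.
Expand each to leading order near x = 0: numerator ~ 4·x, denominator ~ 5·x.
The limit of the ratio is 4/5.

Final answer: 4/5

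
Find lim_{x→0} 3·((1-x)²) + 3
Direct substitution at x = 0 gives 6.

Final answer: 6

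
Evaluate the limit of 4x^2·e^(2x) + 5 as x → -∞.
The product is a 0·∞ indeterminate form at x → -∞.
Rewrite the product as 4x^2 / e^(-2x) (an ∞/∞ form) and apply L'Hôpital, or use the standard hierarchy e^(2|x|) ≫ |x^2| as x → -∞.
The indeterminate product → 0, so the limit = 5.

Final answer: 5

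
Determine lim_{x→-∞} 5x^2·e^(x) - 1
The product is a 0·∞ indeterminate form at x → -∞.
Rewrite the product as 5x^2 / e^(-x) (an ∞/∞ form) and apply L'Hôpital, or use the standard hierarchy e^(|x|) ≫ |x^2| as x → -∞.
The indeterminate product → 0, so the limit = -1.

Final answer: -1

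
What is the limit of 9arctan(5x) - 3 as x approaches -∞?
Evaluate the dominant behaviour as x → -∞; each term tends to a finite value or vanishes.
Limit = -9·π/2 - 3.

Final answer: -9·π/2 - 3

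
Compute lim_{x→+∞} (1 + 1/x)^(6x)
As x → +∞: write (1 + 1/x)^(6x) = ((1 + 1/x)^x)^6 → (e^1)^6 = e^6.
Limit = e^(6).

Final answer: e^(6)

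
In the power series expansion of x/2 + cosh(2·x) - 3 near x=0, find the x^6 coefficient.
Expand to order 6: x/2 + cosh(2·x) - 3 = 4·x^6/45 + 2·x^4/3 + 2·x^2 + x/2 - 2 + O(x^7).
The coefficient of x^6 is 4/45.

Final answer: 4/45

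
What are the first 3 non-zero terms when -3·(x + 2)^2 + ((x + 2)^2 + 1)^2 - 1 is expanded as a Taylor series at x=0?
23·x^2 + 28·x + 12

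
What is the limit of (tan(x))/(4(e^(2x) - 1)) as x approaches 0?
Both numerator and denominator → 0 as x → 0; this is a 0/0 indeterminate form.
Expand each to leading order near x = 0: numerator ~ x, denominator ~ 8·x.
The limit of the ratio is 1/8.

Final answer: 1/8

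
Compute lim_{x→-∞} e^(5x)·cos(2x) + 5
Evaluate the dominant behaviour as x → -∞; each term tends to a finite value or vanishes.
Limit = 5.

Final answer: 5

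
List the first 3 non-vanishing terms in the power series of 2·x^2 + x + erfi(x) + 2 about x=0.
2·x^2 + x·(1 + 2/√(π)) + 2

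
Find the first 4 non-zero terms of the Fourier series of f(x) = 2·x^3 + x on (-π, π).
(-22 + 4·π^2)·sin(x) + (2 - 2·π^2)·sin(2·x) + (-2/9 + 4·π^2/3)·sin(3·x) + (-π^2 - 1/8)·sin(4·x)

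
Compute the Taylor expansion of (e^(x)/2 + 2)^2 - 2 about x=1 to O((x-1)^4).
e^(2)/4 + 2 + 2·e + (e^(2)/2 + 2·e)·(x - 1) + (e + e^(2)/2)·(x - 1)^2 + (e/3 + e^(2)/3)·(x - 1)^3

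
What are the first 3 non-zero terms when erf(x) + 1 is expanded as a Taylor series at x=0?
-2·x^3/(3·√(π)) + 2·x/√(π) + 1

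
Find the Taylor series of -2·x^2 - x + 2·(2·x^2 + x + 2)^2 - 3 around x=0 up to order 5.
8·x^4 + 8·x^3 + 16·x^2 + 7·x + 5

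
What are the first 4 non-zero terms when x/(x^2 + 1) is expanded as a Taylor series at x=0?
-x^7 + x^5 - x^3 + x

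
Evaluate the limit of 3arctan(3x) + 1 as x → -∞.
Evaluate the dominant behaviour as x → -∞; each term tends to a finite value or vanishes.
Limit = 1 - 3·π/2.

Final answer: 1 - 3·π/2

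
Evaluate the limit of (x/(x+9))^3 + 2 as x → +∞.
As x → +∞: x/(x+9) = 1/(1 + 9/x) → 1, and the 3rd power of a limit-1 base also → 1; with the additive constant, 1 + 2 = 3.
Limit = 3.

Final answer: 3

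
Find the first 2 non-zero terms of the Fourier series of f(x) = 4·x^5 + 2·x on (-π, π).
(-160·π^2 + 8·π^4 + 964)·sin(x) + (-4·π^4 - 32 + 20·π^2)·sin(2·x)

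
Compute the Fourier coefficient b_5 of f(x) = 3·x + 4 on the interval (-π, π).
b_5 = (1/π) ∫_{-π}^{π} f(x)·sin(5x) dx.
Evaluate the integral (use parity and integration by parts as needed): b_5 = 6/5.

Final answer: 6/5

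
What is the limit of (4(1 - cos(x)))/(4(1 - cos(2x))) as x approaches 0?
Both numerator and denominator → 0 as x → 0; this is a 0/0 indeterminate form.
Expand each to leading order near x = 0: numerator ~ 2·x^2, denominator ~ 8·x^2.
The limit of the ratio is 1/4.

Final answer: 1/4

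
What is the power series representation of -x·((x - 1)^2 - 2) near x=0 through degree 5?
-x^3 + 2·x^2 + x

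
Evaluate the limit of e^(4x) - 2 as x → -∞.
Evaluate the dominant behaviour as x → -∞; each term tends to a finite value or vanishes.
Limit = -2.

Final answer: -2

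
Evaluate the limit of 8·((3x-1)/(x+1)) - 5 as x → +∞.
Evaluate the dominant behaviour as x → +∞; each term tends to a finite value or vanishes.
Limit = 19.

Final answer: 19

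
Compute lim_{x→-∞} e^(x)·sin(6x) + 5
Evaluate the dominant behaviour as x → -∞; each term tends to a finite value or vanishes.
Limit = 5.

Final answer: 5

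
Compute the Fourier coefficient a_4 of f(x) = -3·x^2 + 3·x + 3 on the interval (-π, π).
a_4 = (1/π) ∫_{-π}^{π} f(x)·cos(4x) dx.
Evaluate the integral (use parity and integration by parts as needed): a_4 = -3/4.

Final answer: -3/4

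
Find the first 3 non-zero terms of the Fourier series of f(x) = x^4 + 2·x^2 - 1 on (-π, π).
(40 - 8·π^2)·cos(x) + (-1 + 2·π^2)·cos(2·x) - 1 + 2·π^2/3 + π^4/5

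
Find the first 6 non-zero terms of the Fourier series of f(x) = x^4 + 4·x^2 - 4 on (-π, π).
(32 - 8·π^2)·cos(x) + (1 + 2·π^2)·cos(2·x) + (-8·π^2/9 - 32/27)·cos(3·x) + (13/16 + π^2/2)·cos(4·x) + (-8·π^2/25 - 352/625)·cos(5·x) - 4 + 4·π^2/3 + π^4/5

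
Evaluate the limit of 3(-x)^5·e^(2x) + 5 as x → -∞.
The product is a 0·∞ indeterminate form at x → -∞.
Rewrite the product as 3(-x)^5 / e^(-2x) (an ∞/∞ form) and apply L'Hôpital, or use the standard hierarchy e^(2|x|) ≫ |(-x)^5| as x → -∞.
The indeterminate product → 0, so the limit = 5.

Final answer: 5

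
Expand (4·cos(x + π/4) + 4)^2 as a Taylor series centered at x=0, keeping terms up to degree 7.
16·x^7·(√(2)/2 + 1)^2·(√(2)/(5040·(√(2)/2 + 1)^2) + 4/(315·(√(2)/2 + 1)^2)) - √(2)·x^6/45 + 16·x^5·(√(2)/2 + 1)^2·(-2/(15·(√(2)/2 + 1)^2) - √(2)/(120·(√(2)/2 + 1)^2)) + 2·√(2)·x^4/3 + 16·x^3·(√(2)/2 + 1)^2·(√(2)/(6·(√(2)/2 + 1)^2) + 2/(3·(√(2)/2 + 1)^2)) - 8·√(2)·x^2 + 16·x·(√(2)/2 + 1)^2·(-√(2)/(√(2)/2 + 1)^2 - 1/(√(2)/2 + 1)^2) + 16·(√(2)/2 + 1)^2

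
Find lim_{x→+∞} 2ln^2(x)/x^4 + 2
The quotient is an ∞/∞ indeterminate form as x → +∞.
The polynomial denominator x^4 dominates the logarithmic numerator (any positive power of x ≫ ln^2(x) as x → ∞), so the quotient → 0.
Adding the constant: 0 + 2 = 2. Limit = 2.

Final answer: 2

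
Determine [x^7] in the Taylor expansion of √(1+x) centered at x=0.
Expand to order 7: √(1+x) = 33·x^7/2048 - 21·x^6/1024 + 7·x^5/256 - 5·x^4/128 + x^3/16 - x^2/8 + x/2 + 1 + O(x^8).
The coefficient of x^7 is 33/2048.

Final answer: 33/2048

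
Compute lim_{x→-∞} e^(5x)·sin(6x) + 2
Evaluate the dominant behaviour as x → -∞; each term tends to a finite value or vanishes.
Limit = 2.

Final answer: 2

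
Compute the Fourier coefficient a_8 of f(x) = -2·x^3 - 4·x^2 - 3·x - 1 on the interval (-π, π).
a_8 = (1/π) ∫_{-π}^{π} f(x)·cos(8x) dx.
Evaluate the integral (use parity and integration by parts as needed): a_8 = -1/4.

Final answer: -1/4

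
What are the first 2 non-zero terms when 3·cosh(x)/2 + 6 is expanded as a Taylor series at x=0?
3·x^2/4 + 15/2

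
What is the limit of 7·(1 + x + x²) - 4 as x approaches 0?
Direct substitution at x = 0 gives 3.

Final answer: 3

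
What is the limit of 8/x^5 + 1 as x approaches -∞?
Evaluate the dominant behaviour as x → -∞; each term tends to a finite value or vanishes.
Limit = 1.

Final answer: 1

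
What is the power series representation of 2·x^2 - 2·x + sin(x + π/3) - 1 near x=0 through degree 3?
-x^3/12 + x^2·(2 - √(3)/4) - 3·x/2 - 1 + √(3)/2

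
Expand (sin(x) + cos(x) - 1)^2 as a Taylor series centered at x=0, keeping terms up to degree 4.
-x^4/12 - x^3 + x^2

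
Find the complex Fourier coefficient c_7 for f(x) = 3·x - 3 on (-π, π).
Compute the real Fourier coefficients first: a_7 = 0, b_7 = 6/7.
Then c_7 = (a_7 − i·b_7)/2 = -3·i/7.

Final answer: -3·i/7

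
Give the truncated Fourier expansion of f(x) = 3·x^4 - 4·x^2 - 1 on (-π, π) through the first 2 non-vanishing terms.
(160 - 24·π^2)·cos(x) - 4·π^2/3 - 1 + 3·π^4/5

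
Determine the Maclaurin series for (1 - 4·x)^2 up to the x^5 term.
16·x^2 - 8·x + 1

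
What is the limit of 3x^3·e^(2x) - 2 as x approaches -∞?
The product is a 0·∞ indeterminate form at x → -∞.
Rewrite the product as 3x^3 / e^(-2x) (an ∞/∞ form) and apply L'Hôpital, or use the standard hierarchy e^(2|x|) ≫ |x^3| as x → -∞.
The indeterminate product → 0, so the limit = -2.

Final answer: -2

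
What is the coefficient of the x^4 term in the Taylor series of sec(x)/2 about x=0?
Expand to order 4: sec(x)/2 = 5·x^4/48 + x^2/4 + 1/2 + O(x^5).
The coefficient of x^4 is 5/48.

Final answer: 5/48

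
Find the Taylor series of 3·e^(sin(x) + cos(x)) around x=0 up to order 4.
-5·e·x^4/8 - 3·e·x^3/2 + 3·e·x + 3·e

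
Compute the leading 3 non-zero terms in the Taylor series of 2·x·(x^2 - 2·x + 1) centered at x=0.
2·x^3 - 4·x^2 + 2·x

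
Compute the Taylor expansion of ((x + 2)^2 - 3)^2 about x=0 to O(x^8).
x^4 + 8·x^3 + 18·x^2 + 8·x + 1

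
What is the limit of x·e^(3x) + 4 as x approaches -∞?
The product is a 0·∞ indeterminate form at x → -∞.
Rewrite the product as x / e^(-3x) (an ∞/∞ form) and apply L'Hôpital, or use the standard hierarchy e^(3|x|) ≫ |x| as x → -∞.
The indeterminate product → 0, so the limit = 4.

Final answer: 4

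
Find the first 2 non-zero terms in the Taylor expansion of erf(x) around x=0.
-2·x^3/(3·√(π)) + 2·x/√(π)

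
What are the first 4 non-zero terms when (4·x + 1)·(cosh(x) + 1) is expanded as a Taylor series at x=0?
2·x^3 + x^2/2 + 8·x + 2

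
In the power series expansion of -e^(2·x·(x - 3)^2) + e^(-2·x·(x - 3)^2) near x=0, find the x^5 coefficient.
Expand to order 5: -e^(2·x·(x - 3)^2) + e^(-2·x·(x - 3)^2) = -173664·x^5/5 + 3888·x^4 - 1948·x^3 + 24·x^2 - 36·x + O(x^6).
The coefficient of x^5 is -173664/5.

Final answer: -173664/5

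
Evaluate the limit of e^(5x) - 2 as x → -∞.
Evaluate the dominant behaviour as x → -∞; each term tends to a finite value or vanishes.
Limit = -2.

Final answer: -2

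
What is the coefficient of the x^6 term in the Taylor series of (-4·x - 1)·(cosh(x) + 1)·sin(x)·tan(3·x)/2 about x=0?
Expand to order 6: (-4·x - 1)·(cosh(x) + 1)·sin(x)·tan(3·x)/2 = -2649·x^6/80 - 37·x^5 - 37·x^4/4 - 12·x^3 - 3·x^2 + O(x^7).
The coefficient of x^6 is -2649/80.

Final answer: -2649/80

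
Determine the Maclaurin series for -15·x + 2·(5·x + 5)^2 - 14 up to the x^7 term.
50·x^2 + 85·x + 36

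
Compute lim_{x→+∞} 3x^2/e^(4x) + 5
The quotient is an ∞/∞ indeterminate form as x → +∞.
The exponential denominator e^(4x) dominates the polynomial numerator (e^x ≫ x^2 as x → ∞), so the quotient → 0.
Adding the constant: 0 + 5 = 5. Limit = 5.

Final answer: 5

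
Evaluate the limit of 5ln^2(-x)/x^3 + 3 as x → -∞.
The quotient is an ∞/∞ indeterminate form as x → -∞.
Compare growth rates of the dominant terms (exponentials ≫ polynomials ≫ logarithms), or apply L'Hôpital's rule; the quotient → 0.
Adding the constant: 0 + 3 = 3. Limit = 3.

Final answer: 3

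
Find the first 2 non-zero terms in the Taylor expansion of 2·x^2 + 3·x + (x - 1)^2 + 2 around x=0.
x + 3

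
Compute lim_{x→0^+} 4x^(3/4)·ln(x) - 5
The product is a 0·∞ indeterminate form at x → 0⁺.
Rewrite the product as 4·ln(x) / x^(-3/4) and apply L'Hôpital, or use the standard hierarchy x^(-3/4) ≫ |ln x| as x → 0⁺.
The indeterminate product → 0, so the limit = -5.

Final answer: -5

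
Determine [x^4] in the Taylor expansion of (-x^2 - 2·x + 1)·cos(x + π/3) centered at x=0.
Expand to order 4: (-x^2 - 2·x + 1)·cos(x + π/3) = x^4·(13/48 - √(3)/6) + x^3·(1/2 + 7·√(3)/12) + x^2·(-3/4 + √(3)) + x·(-1 - √(3)/2) + 1/2 + O(x^5).
The coefficient of x^4 is 13/48 - √(3)/6.

Final answer: 13/48 - √(3)/6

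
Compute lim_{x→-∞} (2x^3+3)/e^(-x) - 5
The quotient is an ∞/∞ indeterminate form as x → -∞.
Compare growth rates of the dominant terms (exponentials ≫ polynomials ≫ logarithms), or apply L'Hôpital's rule; the quotient → 0.
Adding the constant: 0 - 5 = -5. Limit = -5.

Final answer: -5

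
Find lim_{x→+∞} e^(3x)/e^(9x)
This is an ∞/∞ indeterminate form as x → +∞.
Rewrite e^(3x)/e^(9x) = e^((3−9)x) = e^(-6x); the exponent coefficient is -6 < 0 so e^(-6x) → 0.
Limit = 0.

Final answer: 0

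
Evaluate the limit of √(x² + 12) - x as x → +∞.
This is an ∞ − ∞ indeterminate form.
Multiply and divide by the conjugate √(x²+12) + x; the x² terms cancel, leaving 12/(√(x²+12)+x) → 0.
Limit = 0.

Final answer: 0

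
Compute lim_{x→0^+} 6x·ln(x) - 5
The product is a 0·∞ indeterminate form at x → 0⁺.
Rewrite the product as 6·ln(x) / x^(-1) and apply L'Hôpital, or use the standard hierarchy x^(-1) ≫ |ln x| as x → 0⁺.
The indeterminate product → 0, so the limit = -5.

Final answer: -5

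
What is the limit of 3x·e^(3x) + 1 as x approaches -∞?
The product is a 0·∞ indeterminate form at x → -∞.
Rewrite the product as 3x / e^(-3x) (an ∞/∞ form) and apply L'Hôpital, or use the standard hierarchy e^(3|x|) ≫ |x| as x → -∞.
The indeterminate product → 0, so the limit = 1.

Final answer: 1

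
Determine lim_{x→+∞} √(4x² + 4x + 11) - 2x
As x → +∞: multiply by the conjugate to get (4x+11)/(√(4x²+4x+11)+2x); the denominator ~ 4x, so the limit is 4/4 = 1.
Limit = 1.

Final answer: 1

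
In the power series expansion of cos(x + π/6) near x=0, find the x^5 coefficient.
Expand to order 5: cos(x + π/6) = -x^5/240 + √(3)·x^4/48 + x^3/12 - √(3)·x^2/4 - x/2 + √(3)/2 + O(x^6).
The coefficient of x^5 is -1/240.

Final answer: -1/240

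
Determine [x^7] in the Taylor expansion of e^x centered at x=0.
Expand to order 7: e^x = x^7/5040 + x^6/720 + x^5/120 + x^4/24 + x^3/6 + x^2/2 + x + 1 + O(x^8).
The coefficient of x^7 is 1/5040.

Final answer: 1/5040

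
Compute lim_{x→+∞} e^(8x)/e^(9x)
This is an ∞/∞ indeterminate form as x → +∞.
Rewrite e^(8x)/e^(9x) = e^((8−9)x) = e^(-x); the exponent coefficient is -1 < 0 so e^(-x) → 0.
Limit = 0.

Final answer: 0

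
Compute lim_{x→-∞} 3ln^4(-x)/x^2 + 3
The quotient is an ∞/∞ indeterminate form as x → -∞.
Compare growth rates of the dominant terms (exponentials ≫ polynomials ≫ logarithms), or apply L'Hôpital's rule; the quotient → 0.
Adding the constant: 0 + 3 = 3. Limit = 3.

Final answer: 3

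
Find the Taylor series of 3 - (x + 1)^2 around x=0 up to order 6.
-x^2 - 2·x + 2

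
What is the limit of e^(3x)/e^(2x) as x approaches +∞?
This is an ∞/∞ indeterminate form as x → +∞.
Rewrite e^(3x)/e^(2x) = e^((3−2)x) = e^(x); the exponent coefficient is 1 > 0 so e^(x) → ∞.
Limit = ∞.

Final answer: ∞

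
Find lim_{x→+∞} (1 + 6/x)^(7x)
As x → +∞: write (1 + 6/x)^(7x) = ((1 + 6/x)^x)^7 → (e^6)^7 = e^42.
Limit = e^(42).

Final answer: e^(42)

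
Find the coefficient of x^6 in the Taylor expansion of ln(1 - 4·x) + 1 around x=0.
Expand to order 6: ln(1 - 4·x) + 1 = -2048·x^6/3 - 1024·x^5/5 - 64·x^4 - 64·x^3/3 - 8·x^2 - 4·x + 1 + O(x^7).
The coefficient of x^6 is -2048/3.

Final answer: -2048/3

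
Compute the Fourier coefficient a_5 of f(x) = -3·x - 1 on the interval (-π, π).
a_5 = (1/π) ∫_{-π}^{π} f(x)·cos(5x) dx.
Evaluate the integral (use parity and integration by parts as needed): a_5 = 0.

Final answer: 0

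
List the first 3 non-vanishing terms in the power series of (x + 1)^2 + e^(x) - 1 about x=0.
3·x^2/2 + 3·x + 1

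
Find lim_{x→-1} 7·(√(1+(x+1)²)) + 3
Direct substitution at x = -1 gives 10.

Final answer: 10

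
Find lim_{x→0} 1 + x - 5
Direct substitution at x = 0 gives -4.

Final answer: -4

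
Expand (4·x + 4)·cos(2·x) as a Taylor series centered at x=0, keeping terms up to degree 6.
-16·x^6/45 + 8·x^5/3 + 8·x^4/3 - 8·x^3 - 8·x^2 + 4·x + 4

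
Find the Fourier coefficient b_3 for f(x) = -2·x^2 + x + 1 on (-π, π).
b_3 = (1/π) ∫_{-π}^{π} f(x)·sin(3x) dx.
Evaluate the integral (use parity and integration by parts as needed): b_3 = 2/3.

Final answer: 2/3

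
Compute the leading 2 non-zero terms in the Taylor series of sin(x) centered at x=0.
-x^3/6 + x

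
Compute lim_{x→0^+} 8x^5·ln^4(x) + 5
The product is a 0·∞ indeterminate form at x → 0⁺.
Rewrite the product as 8·ln^4(x) / x^(-5) and apply L'Hôpital, or use the standard hierarchy x^(-5) ≫ |ln x|^4 as x → 0⁺.
The indeterminate product → 0, so the limit = 5.

Final answer: 5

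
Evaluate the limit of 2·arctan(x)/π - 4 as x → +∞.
Evaluate the dominant behaviour as x → +∞; each term tends to a finite value or vanishes.
Limit = -3.

Final answer: -3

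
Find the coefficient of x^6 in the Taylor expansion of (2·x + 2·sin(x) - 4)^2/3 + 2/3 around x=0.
Expand to order 6: (2·x + 2·sin(x) - 4)^2/3 + 2/3 = 11·x^6/135 - 2·x^5/45 - 8·x^4/9 + 8·x^3/9 + 16·x^2/3 - 32·x/3 + 6 + O(x^7).
The coefficient of x^6 is 11/135.

Final answer: 11/135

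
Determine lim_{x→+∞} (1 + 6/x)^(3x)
As x → +∞: write (1 + 6/x)^(3x) = ((1 + 6/x)^x)^3 → (e^6)^3 = e^18.
Limit = e^(18).

Final answer: e^(18)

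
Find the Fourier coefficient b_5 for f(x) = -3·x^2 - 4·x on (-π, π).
b_5 = (1/π) ∫_{-π}^{π} f(x)·sin(5x) dx.
Evaluate the integral (use parity and integration by parts as needed): b_5 = -8/5.

Final answer: -8/5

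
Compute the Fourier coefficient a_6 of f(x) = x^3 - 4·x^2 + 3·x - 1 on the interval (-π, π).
a_6 = (1/π) ∫_{-π}^{π} f(x)·cos(6x) dx.
Evaluate the integral (use parity and integration by parts as needed): a_6 = -4/9.

Final answer: -4/9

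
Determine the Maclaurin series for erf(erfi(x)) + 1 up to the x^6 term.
x^5·(-16/(3·π^2) + 2/(5·π) + 32/(5·π^3)) + x^3·(-16/(3·π^2) + 4/(3·π)) + 4·x/π + 1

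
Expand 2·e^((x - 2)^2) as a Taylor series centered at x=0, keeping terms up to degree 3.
-88·x^3·e^(4)/3 + 18·x^2·e^(4) - 8·x·e^(4) + 2·e^(4)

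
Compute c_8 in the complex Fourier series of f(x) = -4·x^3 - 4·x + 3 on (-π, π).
Compute the real Fourier coefficients first: a_8 = 0, b_8 = 29/32 + π^2.
Then c_8 = (a_8 − i·b_8)/2 = -i·π^2/2 - 29·i/64.

Final answer: -i·π^2/2 - 29·i/64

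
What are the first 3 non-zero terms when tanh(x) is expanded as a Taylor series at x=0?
2·x^5/15 - x^3/3 + x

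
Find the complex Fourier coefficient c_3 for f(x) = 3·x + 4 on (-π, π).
Compute the real Fourier coefficients first: a_3 = 0, b_3 = 2.
Then c_3 = (a_3 − i·b_3)/2 = -i.

Final answer: -i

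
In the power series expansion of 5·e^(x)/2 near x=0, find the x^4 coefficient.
Expand to order 4: 5·e^(x)/2 = 5·x^4/48 + 5·x^3/12 + 5·x^2/4 + 5·x/2 + 5/2 + O(x^5).
The coefficient of x^4 is 5/48.

Final answer: 5/48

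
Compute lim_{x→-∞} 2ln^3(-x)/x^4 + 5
The quotient is an ∞/∞ indeterminate form as x → -∞.
Compare growth rates of the dominant terms (exponentials ≫ polynomials ≫ logarithms), or apply L'Hôpital's rule; the quotient → 0.
Adding the constant: 0 + 5 = 5. Limit = 5.

Final answer: 5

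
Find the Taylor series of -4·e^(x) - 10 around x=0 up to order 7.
-x^7/1260 - x^6/180 - x^5/30 - x^4/6 - 2·x^3/3 - 2·x^2 - 4·x - 14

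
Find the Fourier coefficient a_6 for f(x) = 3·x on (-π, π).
a_6 = (1/π) ∫_{-π}^{π} f(x)·cos(6x) dx.
Evaluate the integral (use parity and integration by parts as needed): a_6 = 0.

Final answer: 0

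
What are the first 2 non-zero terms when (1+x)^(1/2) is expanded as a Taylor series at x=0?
x/2 + 1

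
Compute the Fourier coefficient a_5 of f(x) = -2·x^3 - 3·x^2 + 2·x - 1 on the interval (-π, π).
a_5 = (1/π) ∫_{-π}^{π} f(x)·cos(5x) dx.
Evaluate the integral (use parity and integration by parts as needed): a_5 = 12/25.

Final answer: 12/25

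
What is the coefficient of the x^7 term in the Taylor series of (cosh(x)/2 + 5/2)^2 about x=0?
Expand to order 7: (cosh(x)/2 + 5/2)^2 = 7·x^6/480 + 3·x^4/16 + 3·x^2/2 + 9 + O(x^8).
The coefficient of x^7 is 0.

Final answer: 0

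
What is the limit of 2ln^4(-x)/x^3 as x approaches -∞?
This is an ∞/∞ indeterminate form as x → -∞.
Compare growth rates of the dominant terms (exponentials ≫ polynomials ≫ logarithms), or apply L'Hôpital's rule; the quotient → 0.
Limit = 0.

Final answer: 0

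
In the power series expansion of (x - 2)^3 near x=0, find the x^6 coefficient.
Expand to order 6: (x - 2)^3 = x^3 - 6·x^2 + 12·x - 8 + O(x^7).
The coefficient of x^6 is 0.

Final answer: 0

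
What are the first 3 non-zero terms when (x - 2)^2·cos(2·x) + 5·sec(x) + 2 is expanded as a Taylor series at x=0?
-9·x^2/2 - 4·x + 11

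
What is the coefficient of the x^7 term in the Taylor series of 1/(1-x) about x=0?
Expand to order 7: 1/(1-x) = x^7 + x^6 + x^5 + x^4 + x^3 + x^2 + x + 1 + O(x^8).
The coefficient of x^7 is 1.

Final answer: 1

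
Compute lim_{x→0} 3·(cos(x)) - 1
Direct substitution at x = 0 gives 2.

Final answer: 2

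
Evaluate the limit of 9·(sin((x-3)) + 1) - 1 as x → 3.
Direct substitution at x = 3 gives 8.

Final answer: 8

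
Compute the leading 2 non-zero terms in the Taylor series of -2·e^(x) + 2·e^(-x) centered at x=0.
-2·x^3/3 - 4·x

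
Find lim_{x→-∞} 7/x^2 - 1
Evaluate the dominant behaviour as x → -∞; each term tends to a finite value or vanishes.
Limit = -1.

Final answer: -1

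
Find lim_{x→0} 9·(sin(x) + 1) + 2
Direct substitution at x = 0 gives 11.

Final answer: 11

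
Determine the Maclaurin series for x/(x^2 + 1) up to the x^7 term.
-x^7 + x^5 - x^3 + x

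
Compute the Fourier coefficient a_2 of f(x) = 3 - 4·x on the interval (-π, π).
a_2 = (1/π) ∫_{-π}^{π} f(x)·cos(2x) dx.
Evaluate the integral (use parity and integration by parts as needed): a_2 = 0.

Final answer: 0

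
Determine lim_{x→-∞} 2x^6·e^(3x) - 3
The product is a 0·∞ indeterminate form at x → -∞.
Rewrite the product as 2x^6 / e^(-3x) (an ∞/∞ form) and apply L'Hôpital, or use the standard hierarchy e^(3|x|) ≫ |x^6| as x → -∞.
The indeterminate product → 0, so the limit = -3.

Final answer: -3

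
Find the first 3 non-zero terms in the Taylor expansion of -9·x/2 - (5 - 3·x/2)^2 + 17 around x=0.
-9·x^2/4 + 21·x/2 - 8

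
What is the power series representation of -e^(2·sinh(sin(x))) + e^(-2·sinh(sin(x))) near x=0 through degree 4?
-8·x^3/3 - 4·x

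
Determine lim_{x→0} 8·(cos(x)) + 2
Direct substitution at x = 0 gives 10.

Final answer: 10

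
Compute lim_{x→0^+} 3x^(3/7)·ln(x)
This is a 0·∞ indeterminate form at x → 0⁺.
Rewrite the product as 3·ln(x) / x^(-3/7) and apply L'Hôpital, or use the standard hierarchy x^(-3/7) ≫ |ln x| as x → 0⁺.
The indeterminate product → 0, so the limit = 0.

Final answer: 0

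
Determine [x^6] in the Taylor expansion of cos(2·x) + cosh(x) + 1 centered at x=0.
Expand to order 6: cos(2·x) + cosh(x) + 1 = -7·x^6/80 + 17·x^4/24 - 3·x^2/2 + 3 + O(x^7).
The coefficient of x^6 is -7/80.

Final answer: -7/80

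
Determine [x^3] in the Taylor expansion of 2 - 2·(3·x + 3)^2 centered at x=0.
Expand to order 3: 2 - 2·(3·x + 3)^2 = -18·x^2 - 36·x - 16 + O(x^4).
The coefficient of x^3 is 0.

Final answer: 0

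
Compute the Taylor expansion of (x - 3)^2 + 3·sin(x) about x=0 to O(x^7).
x^5/40 - x^3/2 + x^2 - 3·x + 9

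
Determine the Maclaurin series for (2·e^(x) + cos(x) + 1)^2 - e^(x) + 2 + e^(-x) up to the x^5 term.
19·x^5/20 + 31·x^4/12 + 13·x^3/3 + 8·x^2 + 14·x + 18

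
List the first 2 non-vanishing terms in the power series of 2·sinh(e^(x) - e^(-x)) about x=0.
10·x^3/3 + 4·x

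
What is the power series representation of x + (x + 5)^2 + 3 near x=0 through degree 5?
x^2 + 11·x + 28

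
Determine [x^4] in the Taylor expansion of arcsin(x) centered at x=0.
Expand to order 4: arcsin(x) = x^3/6 + x + O(x^5).
The coefficient of x^4 is 0.

Final answer: 0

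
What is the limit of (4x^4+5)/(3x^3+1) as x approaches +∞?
This is an ∞/∞ indeterminate form as x → +∞.
Divide numerator and denominator by x^4 and let the lower-order terms vanish; the numerator's degree 4 exceeds the denominator's degree 3, so the quotient diverges.
Limit = ∞.

Final answer: ∞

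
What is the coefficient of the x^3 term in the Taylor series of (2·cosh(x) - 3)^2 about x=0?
Expand to order 3: (2·cosh(x) - 3)^2 = 1 - 2·x^2 + O(x^4).
The coefficient of x^3 is 0.

Final answer: 0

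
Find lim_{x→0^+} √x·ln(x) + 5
The product is a 0·∞ indeterminate form at x → 0⁺.
Rewrite the product as ln(x) / x^(-1/2) and apply L'Hôpital, or use the standard hierarchy x^(-1/2) ≫ |ln x| as x → 0⁺.
The indeterminate product → 0, so the limit = 5.

Final answer: 5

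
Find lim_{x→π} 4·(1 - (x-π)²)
Direct substitution at x = π gives 4.

Final answer: 4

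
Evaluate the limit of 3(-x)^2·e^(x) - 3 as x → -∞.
The product is a 0·∞ indeterminate form at x → -∞.
Rewrite the product as 3(-x)^2 / e^(-x) (an ∞/∞ form) and apply L'Hôpital, or use the standard hierarchy e^(|x|) ≫ |(-x)^2| as x → -∞.
The indeterminate product → 0, so the limit = -3.

Final answer: -3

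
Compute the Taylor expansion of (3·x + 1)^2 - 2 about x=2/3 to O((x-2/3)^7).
7 + 18·(x - 2/3) + 9·(x - 2/3)^2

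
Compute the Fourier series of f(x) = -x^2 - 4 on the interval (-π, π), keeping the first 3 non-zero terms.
4·cos(x) - cos(2·x) - 4 - π^2/3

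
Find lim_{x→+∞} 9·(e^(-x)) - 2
Evaluate the dominant behaviour as x → +∞; each term tends to a finite value or vanishes.
Limit = -2.

Final answer: -2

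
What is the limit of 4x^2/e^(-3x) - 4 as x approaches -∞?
The quotient is an ∞/∞ indeterminate form as x → -∞.
Compare growth rates of the dominant terms (exponentials ≫ polynomials ≫ logarithms), or apply L'Hôpital's rule; the quotient → 0.
Adding the constant: 0 - 4 = -4. Limit = -4.

Final answer: -4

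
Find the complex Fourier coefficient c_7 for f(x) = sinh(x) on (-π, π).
Compute the real Fourier coefficients first: a_7 = 0, b_7 = 7·sinh(π)/(25·π).
Then c_7 = (a_7 − i·b_7)/2 = -7·i·sinh(π)/(50·π).

Final answer: -7·i·sinh(π)/(50·π)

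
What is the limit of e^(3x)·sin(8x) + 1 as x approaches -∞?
Evaluate the dominant behaviour as x → -∞; each term tends to a finite value or vanishes.
Limit = 1.

Final answer: 1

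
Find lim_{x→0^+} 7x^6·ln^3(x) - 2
The product is a 0·∞ indeterminate form at x → 0⁺.
Rewrite the product as 7·ln^3(x) / x^(-6) and apply L'Hôpital, or use the standard hierarchy x^(-6) ≫ |ln x|^3 as x → 0⁺.
The indeterminate product → 0, so the limit = -2.

Final answer: -2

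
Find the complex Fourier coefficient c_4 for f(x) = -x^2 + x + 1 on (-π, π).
Compute the real Fourier coefficients first: a_4 = -1/4, b_4 = -1/2.
Then c_4 = (a_4 − i·b_4)/2 = -1/8 + i/4.

Final answer: -1/8 + i/4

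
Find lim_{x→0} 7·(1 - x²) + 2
Direct substitution at x = 0 gives 9.

Final answer: 9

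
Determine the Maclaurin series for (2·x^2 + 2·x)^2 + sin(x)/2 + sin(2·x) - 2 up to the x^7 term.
-257·x^7/10080 + 13·x^5/48 + 4·x^4 + 79·x^3/12 + 4·x^2 + 5·x/2 - 2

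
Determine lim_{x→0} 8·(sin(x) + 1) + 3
Direct substitution at x = 0 gives 11.

Final answer: 11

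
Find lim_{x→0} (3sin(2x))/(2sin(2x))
Both numerator and denominator → 0 as x → 0; this is a 0/0 indeterminate form.
Expand each to leading order near x = 0: numerator ~ 6·x, denominator ~ 4·x.
The limit of the ratio is 3/2.

Final answer: 3/2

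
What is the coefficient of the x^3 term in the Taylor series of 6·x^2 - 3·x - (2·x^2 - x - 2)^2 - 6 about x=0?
Expand to order 3: 6·x^2 - 3·x - (2·x^2 - x - 2)^2 - 6 = 4·x^3 + 13·x^2 - 7·x - 10 + O(x^4).
The coefficient of x^3 is 4.

Final answer: 4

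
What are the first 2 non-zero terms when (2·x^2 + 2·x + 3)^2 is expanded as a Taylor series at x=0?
12·x + 9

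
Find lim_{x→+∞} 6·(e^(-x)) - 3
Evaluate the dominant behaviour as x → +∞; each term tends to a finite value or vanishes.
Limit = -3.

Final answer: -3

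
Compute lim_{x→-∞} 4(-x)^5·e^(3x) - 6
The product is a 0·∞ indeterminate form at x → -∞.
Rewrite the product as 4(-x)^5 / e^(-3x) (an ∞/∞ form) and apply L'Hôpital, or use the standard hierarchy e^(3|x|) ≫ |(-x)^5| as x → -∞.
The indeterminate product → 0, so the limit = -6.

Final answer: -6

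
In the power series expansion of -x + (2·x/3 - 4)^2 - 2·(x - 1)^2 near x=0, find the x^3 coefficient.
Expand to order 3: -x + (2·x/3 - 4)^2 - 2·(x - 1)^2 = -14·x^2/9 - 7·x/3 + 14 + O(x^4).
The coefficient of x^3 is 0.

Final answer: 0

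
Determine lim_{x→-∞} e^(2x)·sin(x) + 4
Evaluate the dominant behaviour as x → -∞; each term tends to a finite value or vanishes.
Limit = 4.

Final answer: 4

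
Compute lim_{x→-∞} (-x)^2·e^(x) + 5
The product is a 0·∞ indeterminate form at x → -∞.
Rewrite the product as (-x)^2 / e^(-x) (an ∞/∞ form) and apply L'Hôpital, or use the standard hierarchy e^(|x|) ≫ |(-x)^2| as x → -∞.
The indeterminate product → 0, so the limit = 5.

Final answer: 5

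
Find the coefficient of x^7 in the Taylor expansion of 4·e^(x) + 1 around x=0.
Expand to order 7: 4·e^(x) + 1 = x^7/1260 + x^6/180 + x^5/30 + x^4/6 + 2·x^3/3 + 2·x^2 + 4·x + 5 + O(x^8).
The coefficient of x^7 is 1/1260.

Final answer: 1/1260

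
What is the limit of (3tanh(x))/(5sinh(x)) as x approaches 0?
Both numerator and denominator → 0 as x → 0; this is a 0/0 indeterminate form.
Expand each to leading order near x = 0: numerator ~ 3·x, denominator ~ 5·x.
The limit of the ratio is 3/5.

Final answer: 3/5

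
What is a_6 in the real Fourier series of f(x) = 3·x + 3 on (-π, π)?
a_6 = (1/π) ∫_{-π}^{π} f(x)·cos(6x) dx.
Evaluate the integral (use parity and integration by parts as needed): a_6 = 0.

Final answer: 0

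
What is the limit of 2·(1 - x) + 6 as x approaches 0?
Direct substitution at x = 0 gives 8.

Final answer: 8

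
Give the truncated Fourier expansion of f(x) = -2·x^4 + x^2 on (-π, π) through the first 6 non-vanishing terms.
(-100 + 16·π^2)·cos(x) + (7 - 4·π^2)·cos(2·x) + (-44/27 + 16·π^2/9)·cos(3·x) + (5/8 - π^2)·cos(4·x) + (-196/625 + 16·π^2/25)·cos(5·x) - 2·π^4/5 + π^2/3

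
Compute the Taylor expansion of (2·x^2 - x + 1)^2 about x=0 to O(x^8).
4·x^4 - 4·x^3 + 5·x^2 - 2·x + 1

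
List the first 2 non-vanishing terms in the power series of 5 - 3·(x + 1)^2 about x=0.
2 - 6·x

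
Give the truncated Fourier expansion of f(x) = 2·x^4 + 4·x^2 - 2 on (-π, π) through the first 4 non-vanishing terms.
(80 - 16·π^2)·cos(x) + (-2 + 4·π^2)·cos(2·x) + (-16·π^2/9 - 16/27)·cos(3·x) - 2 + 4·π^2/3 + 2·π^4/5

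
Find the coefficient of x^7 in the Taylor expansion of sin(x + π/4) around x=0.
Expand to order 7: sin(x + π/4) = -√(2)·x^7/10080 - √(2)·x^6/1440 + √(2)·x^5/240 + √(2)·x^4/48 - √(2)·x^3/12 - √(2)·x^2/4 + √(2)·x/2 + √(2)/2 + O(x^8).
The coefficient of x^7 is -√(2)/10080.

Final answer: -√(2)/10080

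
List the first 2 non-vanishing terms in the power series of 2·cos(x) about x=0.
2 - x^2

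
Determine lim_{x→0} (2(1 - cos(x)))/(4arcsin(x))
Both numerator and denominator → 0 as x → 0; this is a 0/0 indeterminate form.
Expand each to leading order near x = 0: numerator ~ x^2, denominator ~ 4·x.
The limit of the ratio is 0.

Final answer: 0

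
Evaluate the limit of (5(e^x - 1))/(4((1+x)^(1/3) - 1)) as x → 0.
Both numerator and denominator → 0 as x → 0; this is a 0/0 indeterminate form.
Expand each to leading order near x = 0: numerator ~ 5·x, denominator ~ 4·x/3.
The limit of the ratio is 15/4.

Final answer: 15/4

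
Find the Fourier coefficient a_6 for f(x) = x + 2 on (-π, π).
a_6 = (1/π) ∫_{-π}^{π} f(x)·cos(6x) dx.
Evaluate the integral (use parity and integration by parts as needed): a_6 = 0.

Final answer: 0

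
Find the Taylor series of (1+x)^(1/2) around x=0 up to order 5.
7·x^5/256 - 5·x^4/128 + x^3/16 - x^2/8 + x/2 + 1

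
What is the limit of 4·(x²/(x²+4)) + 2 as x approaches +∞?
Evaluate the dominant behaviour as x → +∞; each term tends to a finite value or vanishes.
Limit = 6.

Final answer: 6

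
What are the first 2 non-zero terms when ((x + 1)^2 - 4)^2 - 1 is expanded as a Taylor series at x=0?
8 - 12·x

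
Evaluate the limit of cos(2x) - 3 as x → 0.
Direct substitution at x = 0 gives -2.

Final answer: -2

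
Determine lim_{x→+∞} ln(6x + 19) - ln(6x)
This is an ∞ − ∞ indeterminate form.
Combine the logarithms: ln(6x+19) − ln(6x) = ln((6x+19)/(6x)) = ln(1 + 19/(6x)) → ln(1) = 0.
Limit = 0.

Final answer: 0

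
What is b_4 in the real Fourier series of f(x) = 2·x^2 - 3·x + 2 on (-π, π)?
b_4 = (1/π) ∫_{-π}^{π} f(x)·sin(4x) dx.
Evaluate the integral (use parity and integration by parts as needed): b_4 = 3/2.

Final answer: 3/2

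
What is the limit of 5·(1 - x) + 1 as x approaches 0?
Direct substitution at x = 0 gives 6.

Final answer: 6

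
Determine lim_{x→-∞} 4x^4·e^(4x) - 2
The product is a 0·∞ indeterminate form at x → -∞.
Rewrite the product as 4x^4 / e^(-4x) (an ∞/∞ form) and apply L'Hôpital, or use the standard hierarchy e^(4|x|) ≫ |x^4| as x → -∞.
The indeterminate product → 0, so the limit = -2.

Final answer: -2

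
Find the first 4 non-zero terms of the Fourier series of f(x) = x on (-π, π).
2·sin(x) - sin(2·x) + 2·sin(3·x)/3 - sin(4·x)/2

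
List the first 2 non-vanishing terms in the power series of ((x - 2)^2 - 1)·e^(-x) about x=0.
3 - 7·x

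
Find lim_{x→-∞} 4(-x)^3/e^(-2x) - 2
The quotient is an ∞/∞ indeterminate form as x → -∞.
Compare growth rates of the dominant terms (exponentials ≫ polynomials ≫ logarithms), or apply L'Hôpital's rule; the quotient → 0.
Adding the constant: 0 - 2 = -2. Limit = -2.

Final answer: -2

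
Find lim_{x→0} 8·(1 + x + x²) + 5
Direct substitution at x = 0 gives 13.

Final answer: 13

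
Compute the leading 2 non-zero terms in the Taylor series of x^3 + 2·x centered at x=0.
x^3 + 2·x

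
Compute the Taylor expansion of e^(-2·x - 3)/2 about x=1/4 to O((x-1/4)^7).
e^(-7/2)/2 - e^(-7/2)·(x - 1/4) + e^(-7/2)·(x - 1/4)^2 - 2·e^(-7/2)·(x - 1/4)^3/3 + e^(-7/2)·(x - 1/4)^4/3 - 2·e^(-7/2)·(x - 1/4)^5/15 + 2·e^(-7/2)·(x - 1/4)^6/45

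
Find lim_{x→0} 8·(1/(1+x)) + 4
Direct substitution at x = 0 gives 12.

Final answer: 12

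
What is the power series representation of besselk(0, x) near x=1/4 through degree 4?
besselk(0, 1/4) - besselk(1, 1/4)·(x - 1/4) + (besselk(0, 1/4)/4 + besselk(2, 1/4)/4)·(x - 1/4)^2 + (-besselk(3, 1/4)/24 - besselk(1, 1/4)/8)·(x - 1/4)^3 + (besselk(0, 1/4)/64 + besselk(2, 1/4)/48 + besselk(4, 1/4)/192)·(x - 1/4)^4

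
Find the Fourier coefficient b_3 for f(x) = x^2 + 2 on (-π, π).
b_3 = (1/π) ∫_{-π}^{π} f(x)·sin(3x) dx.
Evaluate the integral (use parity and integration by parts as needed): b_3 = 0.

Final answer: 0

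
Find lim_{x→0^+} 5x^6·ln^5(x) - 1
The product is a 0·∞ indeterminate form at x → 0⁺.
Rewrite the product as 5·ln^5(x) / x^(-6) and apply L'Hôpital, or use the standard hierarchy x^(-6) ≫ |ln x|^5 as x → 0⁺.
The indeterminate product → 0, so the limit = -1.

Final answer: -1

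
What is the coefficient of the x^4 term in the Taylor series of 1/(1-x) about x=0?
Expand to order 4: 1/(1-x) = x^4 + x^3 + x^2 + x + 1 + O(x^5).
The coefficient of x^4 is 1.

Final answer: 1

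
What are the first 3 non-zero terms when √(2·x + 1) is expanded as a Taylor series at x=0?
-x^2/2 + x + 1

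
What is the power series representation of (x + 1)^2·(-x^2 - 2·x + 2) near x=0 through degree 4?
-x^4 - 4·x^3 - 3·x^2 + 2·x + 2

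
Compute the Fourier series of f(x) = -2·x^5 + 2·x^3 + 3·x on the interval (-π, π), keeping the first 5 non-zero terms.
(-498 - 4·π^4 + 84·π^2)·sin(x) + (-12·π^2 + 15 + 2·π^4)·sin(2·x) + (-4·π^4/3 - 70/81 + 116·π^2/27)·sin(3·x) + (-9·π^2/4 - 21/32 + π^4)·sin(4·x) + (-4·π^4/5 + 534/625 + 36·π^2/25)·sin(5·x)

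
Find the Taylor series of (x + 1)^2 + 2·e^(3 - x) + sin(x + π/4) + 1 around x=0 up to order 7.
x^7·(-e^(3)/2520 - √(2)/10080) + x^6·(-√(2)/1440 + e^(3)/360) + x^5·(-e^(3)/60 + √(2)/240) + x^4·(√(2)/48 + e^(3)/12) + x^3·(-e^(3)/3 - √(2)/12) + x^2·(-√(2)/4 + 1 + e^(3)) + x·(-2·e^(3) + √(2)/2 + 2) + √(2)/2 + 2 + 2·e^(3)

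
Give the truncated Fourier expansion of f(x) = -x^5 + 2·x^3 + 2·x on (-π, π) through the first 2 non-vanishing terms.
(-260 - 2·π^4 + 44·π^2)·sin(x) + (-7·π^2 + 17/2 + π^4)·sin(2·x)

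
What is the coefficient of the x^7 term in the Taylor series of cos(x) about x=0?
Expand to order 7: cos(x) = -x^6/720 + x^4/24 - x^2/2 + 1 + O(x^8).
The coefficient of x^7 is 0.

Final answer: 0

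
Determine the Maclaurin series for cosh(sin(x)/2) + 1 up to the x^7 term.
59·x^6/15360 - 5·x^4/128 + x^2/8 + 2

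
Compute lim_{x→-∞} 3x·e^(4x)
This is a 0·∞ indeterminate form at x → -∞.
Rewrite the product as 3x / e^(-4x) (an ∞/∞ form) and apply L'Hôpital, or use the standard hierarchy e^(4|x|) ≫ |x| as x → -∞.
The indeterminate product → 0, so the limit = 0.

Final answer: 0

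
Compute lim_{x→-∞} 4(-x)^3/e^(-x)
This is an ∞/∞ indeterminate form as x → -∞.
Compare growth rates of the dominant terms (exponentials ≫ polynomials ≫ logarithms), or apply L'Hôpital's rule; the quotient → 0.
Limit = 0.

Final answer: 0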